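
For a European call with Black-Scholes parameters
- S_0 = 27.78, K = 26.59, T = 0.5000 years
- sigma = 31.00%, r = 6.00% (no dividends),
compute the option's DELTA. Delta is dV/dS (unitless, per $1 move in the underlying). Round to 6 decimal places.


d1 = 0.4461895434; d2 = 0.2269864412
phi(d1) = 0.3611430685; exp(-qT) = 1.0000000000; exp(-rT) = 0.9704455335
N(d1) = 0.6722698322
Delta = exp(-qT) * N(d1) = 1.0000000000 * 0.6722698322 = 0.672270

Answer: Delta = 0.672270


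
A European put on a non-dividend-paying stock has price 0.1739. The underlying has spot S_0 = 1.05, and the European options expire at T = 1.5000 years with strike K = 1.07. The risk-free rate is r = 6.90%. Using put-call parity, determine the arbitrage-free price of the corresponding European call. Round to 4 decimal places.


Answer: Call price = 0.2591

Derivation:
Put-call parity: C - P = S_0 * exp(-qT) - K * exp(-rT).
S_0 * exp(-qT) = 1.0500 * 1.00000000 = 1.05000000
K * exp(-rT) = 1.0700 * 0.90167602 = 0.96479334
C = P + S*exp(-qT) - K*exp(-rT)
C = 0.1739 + 1.05000000 - 0.96479334 = 0.2591


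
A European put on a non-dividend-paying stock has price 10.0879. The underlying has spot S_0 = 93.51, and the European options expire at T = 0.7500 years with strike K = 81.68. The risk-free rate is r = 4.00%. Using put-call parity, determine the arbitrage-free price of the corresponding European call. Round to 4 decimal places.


Put-call parity: C - P = S_0 * exp(-qT) - K * exp(-rT).
S_0 * exp(-qT) = 93.5100 * 1.00000000 = 93.51000000
K * exp(-rT) = 81.6800 * 0.97044553 = 79.26599118
C = P + S*exp(-qT) - K*exp(-rT)
C = 10.0879 + 93.51000000 - 79.26599118 = 24.3319

Answer: Call price = 24.3319


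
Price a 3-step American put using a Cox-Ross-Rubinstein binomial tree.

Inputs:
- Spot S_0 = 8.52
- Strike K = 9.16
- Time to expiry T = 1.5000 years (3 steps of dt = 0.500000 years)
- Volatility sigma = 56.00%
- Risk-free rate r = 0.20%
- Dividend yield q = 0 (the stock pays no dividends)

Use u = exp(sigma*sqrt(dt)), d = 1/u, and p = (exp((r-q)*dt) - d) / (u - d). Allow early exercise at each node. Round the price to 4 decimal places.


Answer: Price = V(0,0) = 2.8630

Derivation:
dt = T/N = 0.500000
u = exp(sigma*sqrt(dt)) = 1.485839; d = 1/u = 0.673020
p = (exp((r-q)*dt) - d) / (u - d) = 0.403510
Discount per step: exp(-r*dt) = 0.999000
Stock lattice S(k, i) with i counting down-moves:
  k=0: S(0,0) = 8.5200
  k=1: S(1,0) = 12.6594; S(1,1) = 5.7341
  k=2: S(2,0) = 18.8098; S(2,1) = 8.5200; S(2,2) = 3.8592
  k=3: S(3,0) = 27.9483; S(3,1) = 12.6594; S(3,2) = 5.7341; S(3,3) = 2.5973
Terminal payoffs V(N, i) = max(K - S_T, 0):
  V(3,0) = 0.000000; V(3,1) = 0.000000; V(3,2) = 3.425867; V(3,3) = 6.562688
Backward induction: V(k, i) = exp(-r*dt) * [p * V(k+1, i) + (1-p) * V(k+1, i+1)]; then take max(V_cont, immediate exercise) for American.
  V(2,0) = exp(-r*dt) * [p*0.000000 + (1-p)*0.000000] = 0.000000; exercise = 0.000000; V(2,0) = max -> 0.000000
  V(2,1) = exp(-r*dt) * [p*0.000000 + (1-p)*3.425867] = 2.041455; exercise = 0.640000; V(2,1) = max -> 2.041455
  V(2,2) = exp(-r*dt) * [p*3.425867 + (1-p)*6.562688] = 5.291657; exercise = 5.300812; V(2,2) = max -> 5.300812
  V(1,0) = exp(-r*dt) * [p*0.000000 + (1-p)*2.041455] = 1.216491; exercise = 0.000000; V(1,0) = max -> 1.216491
  V(1,1) = exp(-r*dt) * [p*2.041455 + (1-p)*5.300812] = 3.981647; exercise = 3.425867; V(1,1) = max -> 3.981647
  V(0,0) = exp(-r*dt) * [p*1.216491 + (1-p)*3.981647] = 2.863016; exercise = 0.640000; V(0,0) = max -> 2.863016


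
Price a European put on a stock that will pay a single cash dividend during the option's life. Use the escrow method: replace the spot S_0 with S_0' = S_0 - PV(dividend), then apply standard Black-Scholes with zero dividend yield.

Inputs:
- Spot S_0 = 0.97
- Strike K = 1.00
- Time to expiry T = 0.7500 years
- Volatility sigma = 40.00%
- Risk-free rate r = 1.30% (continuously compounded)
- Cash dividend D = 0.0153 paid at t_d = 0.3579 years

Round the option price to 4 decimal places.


PV(D) = D * exp(-r * t_d) = 0.0153 * 0.99535811 = 0.01522898
S_0' = S_0 - PV(D) = 0.9700 - 0.01522898 = 0.95477102
d1 = (ln(S_0'/K) + (r + sigma^2/2)*T) / (sigma*sqrt(T)) = 0.06774127
d2 = d1 - sigma*sqrt(T) = -0.27866889
exp(-rT) = 0.99029738
N(-d1) = 0.47299580; N(-d2) = 0.60975053
P = K * exp(-rT) * N(-d2) - S_0' * N(-d1) = 1.0000 * 0.99029738 * 0.60975053 - 0.95477102 * 0.47299580 = 0.1522

Answer: Price = 0.1522


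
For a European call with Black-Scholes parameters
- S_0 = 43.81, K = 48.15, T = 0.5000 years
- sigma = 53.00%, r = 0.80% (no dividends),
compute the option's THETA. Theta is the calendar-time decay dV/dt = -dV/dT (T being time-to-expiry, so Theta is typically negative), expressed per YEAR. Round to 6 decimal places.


d1 = -0.0539910353; d2 = -0.4287576294
phi(d1) = 0.3983612392; exp(-qT) = 1.0000000000; exp(-rT) = 0.9960079893
Theta = -S*exp(-qT)*phi(d1)*sigma/(2*sqrt(T)) - r*K*exp(-rT)*N(d2) + q*S*exp(-qT)*N(d1)
N(d1) = 0.4784711533; N(d2) = 0.3340498083; sqrt(T) = 0.7071067812
Term 1 = -43.8100 * 1.0000000000 * 0.3983612392 * 0.5300 / (2 * 0.7071067812) = -6.5405037593
Term 2 = -0.0080 * 48.1500 * 0.9960079893 * 0.3340498083 = -0.1281623102
Term 3 = 0 (no dividend yield, q = 0)
Theta = -6.5405037593 + (-0.1281623102) + (0.0000000000) = -6.668666

Answer: Theta = -6.668666


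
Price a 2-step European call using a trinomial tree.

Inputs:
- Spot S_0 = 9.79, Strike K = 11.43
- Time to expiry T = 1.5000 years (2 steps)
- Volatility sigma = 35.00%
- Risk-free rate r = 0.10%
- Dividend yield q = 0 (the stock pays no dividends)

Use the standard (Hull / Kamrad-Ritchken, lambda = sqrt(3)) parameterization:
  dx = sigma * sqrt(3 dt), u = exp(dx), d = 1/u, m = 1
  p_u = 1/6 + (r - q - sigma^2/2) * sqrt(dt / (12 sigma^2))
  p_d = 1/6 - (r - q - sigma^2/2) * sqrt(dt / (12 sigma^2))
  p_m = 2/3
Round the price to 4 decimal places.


Answer: Price = V(0,0) = 1.0952

Derivation:
dt = T/N = 0.750000; dx = sigma*sqrt(3*dt) = 0.525000
u = exp(dx) = 1.690459; d = 1/u = 0.591555
p_u = 0.123631, p_m = 0.666667, p_d = 0.209702
Discount per step: exp(-r*dt) = 0.999250
Stock lattice S(k, j) with j the centered position index:
  k=0: S(0,+0) = 9.7900
  k=1: S(1,-1) = 5.7913; S(1,+0) = 9.7900; S(1,+1) = 16.5496
  k=2: S(2,-2) = 3.4259; S(2,-1) = 5.7913; S(2,+0) = 9.7900; S(2,+1) = 16.5496; S(2,+2) = 27.9764
Terminal payoffs V(N, j) = max(S_T - K, 0):
  V(2,-2) = 0.000000; V(2,-1) = 0.000000; V(2,+0) = 0.000000; V(2,+1) = 5.119592; V(2,+2) = 16.546404
Backward induction: V(k, j) = exp(-r*dt) * [p_u * V(k+1, j+1) + p_m * V(k+1, j) + p_d * V(k+1, j-1)]
  V(1,-1) = exp(-r*dt) * [p_u*0.000000 + p_m*0.000000 + p_d*0.000000] = 0.000000
  V(1,+0) = exp(-r*dt) * [p_u*5.119592 + p_m*0.000000 + p_d*0.000000] = 0.632466
  V(1,+1) = exp(-r*dt) * [p_u*16.546404 + p_m*5.119592 + p_d*0.000000] = 5.454617
  V(0,+0) = exp(-r*dt) * [p_u*5.454617 + p_m*0.632466 + p_d*0.000000] = 1.095181


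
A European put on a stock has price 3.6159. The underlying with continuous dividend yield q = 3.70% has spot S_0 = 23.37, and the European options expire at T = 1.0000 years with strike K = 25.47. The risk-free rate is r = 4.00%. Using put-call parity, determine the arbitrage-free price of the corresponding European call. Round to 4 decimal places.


Put-call parity: C - P = S_0 * exp(-qT) - K * exp(-rT).
S_0 * exp(-qT) = 23.3700 * 0.96367614 = 22.52111128
K * exp(-rT) = 25.4700 * 0.96078944 = 24.47130702
C = P + S*exp(-qT) - K*exp(-rT)
C = 3.6159 + 22.52111128 - 24.47130702 = 1.6657

Answer: Call price = 1.6657


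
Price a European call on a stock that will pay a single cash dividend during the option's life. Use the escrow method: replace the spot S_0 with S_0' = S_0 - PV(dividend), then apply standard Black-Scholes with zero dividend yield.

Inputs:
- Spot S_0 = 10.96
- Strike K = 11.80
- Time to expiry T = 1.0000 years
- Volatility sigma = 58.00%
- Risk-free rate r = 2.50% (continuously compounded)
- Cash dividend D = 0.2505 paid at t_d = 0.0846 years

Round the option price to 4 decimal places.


PV(D) = D * exp(-r * t_d) = 0.2505 * 0.99788724 = 0.24997075
S_0' = S_0 - PV(D) = 10.9600 - 0.24997075 = 10.71002925
d1 = (ln(S_0'/K) + (r + sigma^2/2)*T) / (sigma*sqrt(T)) = 0.16600187
d2 = d1 - sigma*sqrt(T) = -0.41399813
exp(-rT) = 0.97530991
N(d1) = 0.56592226; N(d2) = 0.33943774
C = S_0' * N(d1) - K * exp(-rT) * N(d2) = 10.71002925 * 0.56592226 - 11.8000 * 0.97530991 * 0.33943774 = 2.1546

Answer: Price = 2.1546


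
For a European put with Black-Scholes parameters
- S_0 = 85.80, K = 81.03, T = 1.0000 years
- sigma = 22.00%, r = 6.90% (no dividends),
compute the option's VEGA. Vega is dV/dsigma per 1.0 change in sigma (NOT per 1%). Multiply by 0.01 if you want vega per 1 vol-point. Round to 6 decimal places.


d1 = 0.6836343183; d2 = 0.4636343183
phi(d1) = 0.3158093805; exp(-qT) = 1.0000000000; exp(-rT) = 0.9333266801
Vega = S * exp(-qT) * phi(d1) * sqrt(T) = 85.8000 * 1.0000000000 * 0.3158093805 * 1.0000000000 = 27.096445

Answer: Vega = 27.096445


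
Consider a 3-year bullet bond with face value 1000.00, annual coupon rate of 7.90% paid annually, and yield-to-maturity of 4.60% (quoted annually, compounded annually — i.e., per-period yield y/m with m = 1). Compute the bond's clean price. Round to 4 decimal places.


Answer: Price = 1090.5450

Derivation:
Coupon per period c = face * coupon_rate / m = 79.000000
Periods per year m = 1; per-period yield y/m = 0.046000
Number of cashflows N = 3
Cashflows (t years, CF_t, discount factor 1/(1+y/m)^(m*t), PV):
  t = 1.0000: CF_t = 79.000000, DF = 0.956023, PV = 75.525813
  t = 2.0000: CF_t = 79.000000, DF = 0.913980, PV = 72.204410
  t = 3.0000: CF_t = 1079.000000, DF = 0.873786, PV = 942.814800
Price P = sum_t PV_t = 1090.545022


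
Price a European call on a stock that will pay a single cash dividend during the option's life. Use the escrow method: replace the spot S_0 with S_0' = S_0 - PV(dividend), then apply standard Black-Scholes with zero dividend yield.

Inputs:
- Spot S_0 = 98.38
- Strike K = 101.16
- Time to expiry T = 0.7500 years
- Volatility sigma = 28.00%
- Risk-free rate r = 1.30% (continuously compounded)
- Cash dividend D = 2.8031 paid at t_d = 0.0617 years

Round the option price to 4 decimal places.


PV(D) = D * exp(-r * t_d) = 2.8031 * 0.99919822 = 2.80085253
S_0' = S_0 - PV(D) = 98.3800 - 2.80085253 = 95.57914747
d1 = (ln(S_0'/K) + (r + sigma^2/2)*T) / (sigma*sqrt(T)) = -0.07257601
d2 = d1 - sigma*sqrt(T) = -0.31506313
exp(-rT) = 0.99029738
N(d1) = 0.47107176; N(d2) = 0.37635686
C = S_0' * N(d1) - K * exp(-rT) * N(d2) = 95.57914747 * 0.47107176 - 101.1600 * 0.99029738 * 0.37635686 = 7.3218

Answer: Price = 7.3218


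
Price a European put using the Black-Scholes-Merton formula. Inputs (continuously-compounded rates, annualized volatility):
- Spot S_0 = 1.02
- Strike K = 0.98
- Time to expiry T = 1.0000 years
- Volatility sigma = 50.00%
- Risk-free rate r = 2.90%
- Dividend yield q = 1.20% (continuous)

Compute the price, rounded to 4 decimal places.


d1 = (ln(S/K) + (r - q + 0.5*sigma^2) * T) / (sigma * sqrt(T)) = 0.36401067
d2 = d1 - sigma * sqrt(T) = -0.13598933
exp(-rT) = 0.97141646; exp(-qT) = 0.98807171
P = K * exp(-rT) * N(-d2) - S_0 * exp(-qT) * N(-d1)
N(-d1) = 0.35792502; N(-d2) = 0.55408514
P = 0.9800 * 0.97141646 * 0.55408514 - 1.0200 * 0.98807171 * 0.35792502 = 0.1668

Answer: Price = 0.1668


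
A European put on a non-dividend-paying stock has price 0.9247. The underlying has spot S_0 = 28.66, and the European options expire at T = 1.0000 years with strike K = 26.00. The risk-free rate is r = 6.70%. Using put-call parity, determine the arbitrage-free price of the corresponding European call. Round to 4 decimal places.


Answer: Call price = 5.2696

Derivation:
Put-call parity: C - P = S_0 * exp(-qT) - K * exp(-rT).
S_0 * exp(-qT) = 28.6600 * 1.00000000 = 28.66000000
K * exp(-rT) = 26.0000 * 0.93519520 = 24.31507523
C = P + S*exp(-qT) - K*exp(-rT)
C = 0.9247 + 28.66000000 - 24.31507523 = 5.2696


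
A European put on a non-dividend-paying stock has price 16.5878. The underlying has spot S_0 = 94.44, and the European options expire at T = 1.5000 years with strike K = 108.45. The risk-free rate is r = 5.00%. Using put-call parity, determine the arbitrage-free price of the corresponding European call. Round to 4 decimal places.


Put-call parity: C - P = S_0 * exp(-qT) - K * exp(-rT).
S_0 * exp(-qT) = 94.4400 * 1.00000000 = 94.44000000
K * exp(-rT) = 108.4500 * 0.92774349 = 100.61378109
C = P + S*exp(-qT) - K*exp(-rT)
C = 16.5878 + 94.44000000 - 100.61378109 = 10.4140

Answer: Call price = 10.4140


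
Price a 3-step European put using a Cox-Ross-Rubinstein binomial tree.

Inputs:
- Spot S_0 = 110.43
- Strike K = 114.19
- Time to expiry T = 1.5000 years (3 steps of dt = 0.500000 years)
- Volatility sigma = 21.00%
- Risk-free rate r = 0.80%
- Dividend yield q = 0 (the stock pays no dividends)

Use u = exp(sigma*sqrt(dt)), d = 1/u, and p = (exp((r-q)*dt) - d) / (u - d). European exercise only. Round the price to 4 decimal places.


Answer: Price = V(0,0) = 13.5196

Derivation:
dt = T/N = 0.500000
u = exp(sigma*sqrt(dt)) = 1.160084; d = 1/u = 0.862007
p = (exp((r-q)*dt) - d) / (u - d) = 0.476391
Discount per step: exp(-r*dt) = 0.996008
Stock lattice S(k, i) with i counting down-moves:
  k=0: S(0,0) = 110.4300
  k=1: S(1,0) = 128.1081; S(1,1) = 95.1914
  k=2: S(2,0) = 148.6161; S(2,1) = 110.4300; S(2,2) = 82.0556
  k=3: S(3,0) = 172.4072; S(3,1) = 128.1081; S(3,2) = 95.1914; S(3,3) = 70.7325
Terminal payoffs V(N, i) = max(K - S_T, 0):
  V(3,0) = 0.000000; V(3,1) = 0.000000; V(3,2) = 18.998618; V(3,3) = 43.457542
Backward induction: V(k, i) = exp(-r*dt) * [p * V(k+1, i) + (1-p) * V(k+1, i+1)].
  V(2,0) = exp(-r*dt) * [p*0.000000 + (1-p)*0.000000] = 0.000000
  V(2,1) = exp(-r*dt) * [p*0.000000 + (1-p)*18.998618] = 9.908132
  V(2,2) = exp(-r*dt) * [p*18.998618 + (1-p)*43.457542] = 31.678559
  V(1,0) = exp(-r*dt) * [p*0.000000 + (1-p)*9.908132] = 5.167275
  V(1,1) = exp(-r*dt) * [p*9.908132 + (1-p)*31.678559] = 21.222261
  V(0,0) = exp(-r*dt) * [p*5.167275 + (1-p)*21.222261] = 13.519621


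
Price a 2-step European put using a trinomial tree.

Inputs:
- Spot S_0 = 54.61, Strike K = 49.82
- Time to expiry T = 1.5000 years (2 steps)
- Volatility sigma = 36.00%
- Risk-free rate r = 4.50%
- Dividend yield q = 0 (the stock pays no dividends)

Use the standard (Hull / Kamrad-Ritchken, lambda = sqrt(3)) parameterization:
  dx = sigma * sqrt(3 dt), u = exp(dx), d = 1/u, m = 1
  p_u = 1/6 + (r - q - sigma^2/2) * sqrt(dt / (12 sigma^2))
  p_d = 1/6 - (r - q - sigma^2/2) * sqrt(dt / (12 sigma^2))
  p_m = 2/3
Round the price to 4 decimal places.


dt = T/N = 0.750000; dx = sigma*sqrt(3*dt) = 0.540000
u = exp(dx) = 1.716007; d = 1/u = 0.582748
p_u = 0.152917, p_m = 0.666667, p_d = 0.180417
Discount per step: exp(-r*dt) = 0.966813
Stock lattice S(k, j) with j the centered position index:
  k=0: S(0,+0) = 54.6100
  k=1: S(1,-1) = 31.8239; S(1,+0) = 54.6100; S(1,+1) = 93.7111
  k=2: S(2,-2) = 18.5453; S(2,-1) = 31.8239; S(2,+0) = 54.6100; S(2,+1) = 93.7111; S(2,+2) = 160.8090
Terminal payoffs V(N, j) = max(K - S_T, 0):
  V(2,-2) = 31.274688; V(2,-1) = 17.996118; V(2,+0) = 0.000000; V(2,+1) = 0.000000; V(2,+2) = 0.000000
Backward induction: V(k, j) = exp(-r*dt) * [p_u * V(k+1, j+1) + p_m * V(k+1, j) + p_d * V(k+1, j-1)]
  V(1,-1) = exp(-r*dt) * [p_u*0.000000 + p_m*17.996118 + p_d*31.274688] = 17.054475
  V(1,+0) = exp(-r*dt) * [p_u*0.000000 + p_m*0.000000 + p_d*17.996118] = 3.139049
  V(1,+1) = exp(-r*dt) * [p_u*0.000000 + p_m*0.000000 + p_d*0.000000] = 0.000000
  V(0,+0) = exp(-r*dt) * [p_u*0.000000 + p_m*3.139049 + p_d*17.054475] = 4.998048

Answer: Price = V(0,0) = 4.9980


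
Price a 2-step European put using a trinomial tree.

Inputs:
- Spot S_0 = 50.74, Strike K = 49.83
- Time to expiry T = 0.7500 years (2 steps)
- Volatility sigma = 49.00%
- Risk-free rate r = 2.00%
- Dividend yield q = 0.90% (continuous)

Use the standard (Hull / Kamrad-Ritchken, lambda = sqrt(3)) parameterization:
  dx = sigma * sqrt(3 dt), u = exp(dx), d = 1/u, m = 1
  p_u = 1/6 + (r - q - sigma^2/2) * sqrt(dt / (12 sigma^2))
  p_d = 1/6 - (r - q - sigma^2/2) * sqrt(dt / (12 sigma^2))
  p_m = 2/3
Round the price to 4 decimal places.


dt = T/N = 0.375000; dx = sigma*sqrt(3*dt) = 0.519723
u = exp(dx) = 1.681563; d = 1/u = 0.594685
p_u = 0.127325, p_m = 0.666667, p_d = 0.206009
Discount per step: exp(-r*dt) = 0.992528
Stock lattice S(k, j) with j the centered position index:
  k=0: S(0,+0) = 50.7400
  k=1: S(1,-1) = 30.1743; S(1,+0) = 50.7400; S(1,+1) = 85.3225
  k=2: S(2,-2) = 17.9442; S(2,-1) = 30.1743; S(2,+0) = 50.7400; S(2,+1) = 85.3225; S(2,+2) = 143.4751
Terminal payoffs V(N, j) = max(K - S_T, 0):
  V(2,-2) = 31.885788; V(2,-1) = 19.655685; V(2,+0) = 0.000000; V(2,+1) = 0.000000; V(2,+2) = 0.000000
Backward induction: V(k, j) = exp(-r*dt) * [p_u * V(k+1, j+1) + p_m * V(k+1, j) + p_d * V(k+1, j-1)]
  V(1,-1) = exp(-r*dt) * [p_u*0.000000 + p_m*19.655685 + p_d*31.885788] = 19.525541
  V(1,+0) = exp(-r*dt) * [p_u*0.000000 + p_m*0.000000 + p_d*19.655685] = 4.018982
  V(1,+1) = exp(-r*dt) * [p_u*0.000000 + p_m*0.000000 + p_d*0.000000] = 0.000000
  V(0,+0) = exp(-r*dt) * [p_u*0.000000 + p_m*4.018982 + p_d*19.525541] = 6.651674

Answer: Price = V(0,0) = 6.6517


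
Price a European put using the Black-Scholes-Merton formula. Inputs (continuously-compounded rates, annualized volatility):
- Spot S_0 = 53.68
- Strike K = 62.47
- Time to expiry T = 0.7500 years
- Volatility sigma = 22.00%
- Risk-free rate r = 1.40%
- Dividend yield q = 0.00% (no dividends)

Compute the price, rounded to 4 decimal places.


Answer: Price = 9.5962

Derivation:
d1 = (ln(S/K) + (r - q + 0.5*sigma^2) * T) / (sigma * sqrt(T)) = -0.64556131
d2 = d1 - sigma * sqrt(T) = -0.83608690
exp(-rT) = 0.98955493; exp(-qT) = 1.00000000
P = K * exp(-rT) * N(-d2) - S_0 * exp(-qT) * N(-d1)
N(-d1) = 0.74071825; N(-d2) = 0.79844699
P = 62.4700 * 0.98955493 * 0.79844699 - 53.6800 * 1.00000000 * 0.74071825 = 9.5962


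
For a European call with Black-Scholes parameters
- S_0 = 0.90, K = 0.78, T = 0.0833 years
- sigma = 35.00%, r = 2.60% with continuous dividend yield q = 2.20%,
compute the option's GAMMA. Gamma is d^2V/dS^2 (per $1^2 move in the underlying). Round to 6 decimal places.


d1 = 1.4704209184; d2 = 1.3694048306
phi(d1) = 0.1353342856; exp(-qT) = 0.9981690782; exp(-rT) = 0.9978365437
Gamma = exp(-qT) * phi(d1) / (S * sigma * sqrt(T)) = 0.9981690782 * 0.1353342856 / (0.9000 * 0.3500 * 0.2886173938) = 1.485863

Answer: Gamma = 1.485863


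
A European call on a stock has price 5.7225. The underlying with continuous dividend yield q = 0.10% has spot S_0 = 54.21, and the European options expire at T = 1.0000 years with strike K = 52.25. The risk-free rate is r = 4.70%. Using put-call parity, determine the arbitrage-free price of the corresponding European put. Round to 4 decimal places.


Answer: Put price = 1.4177

Derivation:
Put-call parity: C - P = S_0 * exp(-qT) - K * exp(-rT).
S_0 * exp(-qT) = 54.2100 * 0.99900050 = 54.15581710
K * exp(-rT) = 52.2500 * 0.95408740 = 49.85106652
P = C - S*exp(-qT) + K*exp(-rT)
P = 5.7225 - 54.15581710 + 49.85106652 = 1.4177


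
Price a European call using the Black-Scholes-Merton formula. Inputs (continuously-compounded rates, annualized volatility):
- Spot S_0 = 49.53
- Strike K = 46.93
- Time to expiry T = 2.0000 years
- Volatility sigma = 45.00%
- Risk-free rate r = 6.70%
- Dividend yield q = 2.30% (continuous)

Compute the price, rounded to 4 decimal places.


Answer: Price = 14.4215

Derivation:
d1 = (ln(S/K) + (r - q + 0.5*sigma^2) * T) / (sigma * sqrt(T)) = 0.54120604
d2 = d1 - sigma * sqrt(T) = -0.09519006
exp(-rT) = 0.87459006; exp(-qT) = 0.95504196
C = S_0 * exp(-qT) * N(d1) - K * exp(-rT) * N(d2)
N(d1) = 0.70581721; N(d2) = 0.46208193
C = 49.5300 * 0.95504196 * 0.70581721 - 46.9300 * 0.87459006 * 0.46208193 = 14.4215


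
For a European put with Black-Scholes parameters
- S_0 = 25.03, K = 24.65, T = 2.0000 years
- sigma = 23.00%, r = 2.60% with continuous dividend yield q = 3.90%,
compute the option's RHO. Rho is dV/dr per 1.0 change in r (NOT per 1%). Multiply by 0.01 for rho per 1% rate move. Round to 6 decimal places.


Answer: Rho = -27.028727

Derivation:
d1 = 0.1297332038; d2 = -0.1955359155
phi(d1) = 0.3955991273; exp(-qT) = 0.9249644265; exp(-rT) = 0.9493288668
N(-d2) = 0.5775132881
Rho = -K*T*exp(-rT)*N(-d2) = -24.6500 * 2.0000 * 0.9493288668 * 0.5775132881 = -27.028727


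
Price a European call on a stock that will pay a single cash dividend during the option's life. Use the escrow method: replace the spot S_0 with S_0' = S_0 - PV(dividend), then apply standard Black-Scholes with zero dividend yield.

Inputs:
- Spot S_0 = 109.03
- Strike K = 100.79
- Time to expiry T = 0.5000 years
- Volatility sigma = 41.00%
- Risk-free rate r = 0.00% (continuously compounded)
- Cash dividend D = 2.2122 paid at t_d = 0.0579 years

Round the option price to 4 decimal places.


PV(D) = D * exp(-r * t_d) = 2.2122 * 1.00000000 = 2.21220000
S_0' = S_0 - PV(D) = 109.0300 - 2.21220000 = 106.81780000
d1 = (ln(S_0'/K) + (r + sigma^2/2)*T) / (sigma*sqrt(T)) = 0.34531106
d2 = d1 - sigma*sqrt(T) = 0.05539728
exp(-rT) = 1.00000000
N(d1) = 0.63506973; N(d2) = 0.52208902
C = S_0' * N(d1) - K * exp(-rT) * N(d2) = 106.81780000 * 0.63506973 - 100.7900 * 1.00000000 * 0.52208902 = 15.2154

Answer: Price = 15.2154


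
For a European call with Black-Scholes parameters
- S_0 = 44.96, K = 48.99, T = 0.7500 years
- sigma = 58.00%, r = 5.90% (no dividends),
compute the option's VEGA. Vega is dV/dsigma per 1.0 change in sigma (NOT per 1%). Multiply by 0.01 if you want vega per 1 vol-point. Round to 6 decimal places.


Answer: Vega = 15.314869

Derivation:
d1 = 0.1683414222; d2 = -0.3339533120
phi(d1) = 0.3933293606; exp(-qT) = 1.0000000000; exp(-rT) = 0.9567147489
Vega = S * exp(-qT) * phi(d1) * sqrt(T) = 44.9600 * 1.0000000000 * 0.3933293606 * 0.8660254038 = 15.314869


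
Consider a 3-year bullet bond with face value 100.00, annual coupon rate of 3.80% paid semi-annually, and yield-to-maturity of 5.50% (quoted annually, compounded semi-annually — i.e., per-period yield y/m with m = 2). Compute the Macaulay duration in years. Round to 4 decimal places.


Answer: Macaulay duration = 2.8596 years

Derivation:
Coupon per period c = face * coupon_rate / m = 1.900000
Periods per year m = 2; per-period yield y/m = 0.027500
Number of cashflows N = 6
Cashflows (t years, CF_t, discount factor 1/(1+y/m)^(m*t), PV):
  t = 0.5000: CF_t = 1.900000, DF = 0.973236, PV = 1.849148
  t = 1.0000: CF_t = 1.900000, DF = 0.947188, PV = 1.799658
  t = 1.5000: CF_t = 1.900000, DF = 0.921838, PV = 1.751492
  t = 2.0000: CF_t = 1.900000, DF = 0.897166, PV = 1.704615
  t = 2.5000: CF_t = 1.900000, DF = 0.873154, PV = 1.658993
  t = 3.0000: CF_t = 101.900000, DF = 0.849785, PV = 86.593083
Price P = sum_t PV_t = 95.356988
Macaulay numerator sum_t t * PV_t:
  t * PV_t at t = 0.5000: 0.924574
  t * PV_t at t = 1.0000: 1.799658
  t * PV_t at t = 1.5000: 2.627238
  t * PV_t at t = 2.0000: 3.409230
  t * PV_t at t = 2.5000: 4.147481
  t * PV_t at t = 3.0000: 259.779248
Macaulay duration D = (sum_t t * PV_t) / P = 272.687429 / 95.356988 = 2.859648


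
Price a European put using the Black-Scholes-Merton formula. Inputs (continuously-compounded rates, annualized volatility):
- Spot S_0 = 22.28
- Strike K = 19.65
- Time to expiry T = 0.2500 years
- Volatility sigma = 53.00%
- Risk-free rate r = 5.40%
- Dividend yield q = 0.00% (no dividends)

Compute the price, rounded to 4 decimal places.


Answer: Price = 1.0428

Derivation:
d1 = (ln(S/K) + (r - q + 0.5*sigma^2) * T) / (sigma * sqrt(T)) = 0.65745123
d2 = d1 - sigma * sqrt(T) = 0.39245123
exp(-rT) = 0.98659072; exp(-qT) = 1.00000000
P = K * exp(-rT) * N(-d2) - S_0 * exp(-qT) * N(-d1)
N(-d1) = 0.25544541; N(-d2) = 0.34736242
P = 19.6500 * 0.98659072 * 0.34736242 - 22.2800 * 1.00000000 * 0.25544541 = 1.0428


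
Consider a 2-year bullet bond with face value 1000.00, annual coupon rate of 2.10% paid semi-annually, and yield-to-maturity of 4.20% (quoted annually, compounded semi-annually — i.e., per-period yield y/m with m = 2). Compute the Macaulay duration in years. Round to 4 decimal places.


Coupon per period c = face * coupon_rate / m = 10.500000
Periods per year m = 2; per-period yield y/m = 0.021000
Number of cashflows N = 4
Cashflows (t years, CF_t, discount factor 1/(1+y/m)^(m*t), PV):
  t = 0.5000: CF_t = 10.500000, DF = 0.979432, PV = 10.284035
  t = 1.0000: CF_t = 10.500000, DF = 0.959287, PV = 10.072512
  t = 1.5000: CF_t = 10.500000, DF = 0.939556, PV = 9.865340
  t = 2.0000: CF_t = 1010.500000, DF = 0.920231, PV = 929.893794
Price P = sum_t PV_t = 960.115683
Macaulay numerator sum_t t * PV_t:
  t * PV_t at t = 0.5000: 5.142018
  t * PV_t at t = 1.0000: 10.072512
  t * PV_t at t = 1.5000: 14.798011
  t * PV_t at t = 2.0000: 1859.787589
Macaulay duration D = (sum_t t * PV_t) / P = 1889.800130 / 960.115683 = 1.968305

Answer: Macaulay duration = 1.9683 years


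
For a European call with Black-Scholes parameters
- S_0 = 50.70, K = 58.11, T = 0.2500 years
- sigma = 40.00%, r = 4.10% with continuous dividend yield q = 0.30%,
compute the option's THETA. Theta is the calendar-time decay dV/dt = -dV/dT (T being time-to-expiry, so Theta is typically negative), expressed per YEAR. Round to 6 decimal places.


Answer: Theta = -7.508526

Derivation:
d1 = -0.5345592774; d2 = -0.7345592774
phi(d1) = 0.3458274445; exp(-qT) = 0.9992502812; exp(-rT) = 0.9898023522
Theta = -S*exp(-qT)*phi(d1)*sigma/(2*sqrt(T)) - r*K*exp(-rT)*N(d2) + q*S*exp(-qT)*N(d1)
N(d1) = 0.2964773246; N(d2) = 0.2313039733; sqrt(T) = 0.5000000000
Term 1 = -50.7000 * 0.9992502812 * 0.3458274445 * 0.4000 / (2 * 0.5000000000) = -7.0081225112
Term 2 = -0.0410 * 58.1100 * 0.9898023522 * 0.2313039733 = -0.5454642686
Term 3 = 0.0030 * 50.7000 * 0.9992502812 * 0.2964773246 = 0.0450603931
Theta = -7.0081225112 + (-0.5454642686) + (0.0450603931) = -7.508526


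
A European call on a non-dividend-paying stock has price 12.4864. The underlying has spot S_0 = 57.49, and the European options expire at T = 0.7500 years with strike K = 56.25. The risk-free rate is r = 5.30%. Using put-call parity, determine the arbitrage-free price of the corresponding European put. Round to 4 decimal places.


Put-call parity: C - P = S_0 * exp(-qT) - K * exp(-rT).
S_0 * exp(-qT) = 57.4900 * 1.00000000 = 57.49000000
K * exp(-rT) = 56.2500 * 0.96102967 = 54.05791874
P = C - S*exp(-qT) + K*exp(-rT)
P = 12.4864 - 57.49000000 + 54.05791874 = 9.0543

Answer: Put price = 9.0543


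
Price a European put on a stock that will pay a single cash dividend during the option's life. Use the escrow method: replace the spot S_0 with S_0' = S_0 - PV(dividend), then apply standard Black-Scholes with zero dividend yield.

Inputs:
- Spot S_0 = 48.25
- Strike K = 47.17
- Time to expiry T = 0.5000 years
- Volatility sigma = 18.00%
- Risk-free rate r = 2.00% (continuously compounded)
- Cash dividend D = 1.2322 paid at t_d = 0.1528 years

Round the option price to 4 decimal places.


PV(D) = D * exp(-r * t_d) = 1.2322 * 0.99694866 = 1.22844014
S_0' = S_0 - PV(D) = 48.2500 - 1.22844014 = 47.02155986
d1 = (ln(S_0'/K) + (r + sigma^2/2)*T) / (sigma*sqrt(T)) = 0.11744352
d2 = d1 - sigma*sqrt(T) = -0.00983570
exp(-rT) = 0.99004983
N(-d1) = 0.45325430; N(-d2) = 0.50392381
P = K * exp(-rT) * N(-d2) - S_0' * N(-d1) = 47.1700 * 0.99004983 * 0.50392381 - 47.02155986 * 0.45325430 = 2.2208

Answer: Price = 2.2208


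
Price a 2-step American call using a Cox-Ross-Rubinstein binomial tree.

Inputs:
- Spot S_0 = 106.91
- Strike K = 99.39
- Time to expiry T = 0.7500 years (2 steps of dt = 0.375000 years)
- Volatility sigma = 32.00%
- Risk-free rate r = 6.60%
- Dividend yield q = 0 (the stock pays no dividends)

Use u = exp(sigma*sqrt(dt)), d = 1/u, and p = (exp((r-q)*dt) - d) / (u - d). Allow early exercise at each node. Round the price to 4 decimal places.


dt = T/N = 0.375000
u = exp(sigma*sqrt(dt)) = 1.216477; d = 1/u = 0.822046
p = (exp((r-q)*dt) - d) / (u - d) = 0.514698
Discount per step: exp(-r*dt) = 0.975554
Stock lattice S(k, i) with i counting down-moves:
  k=0: S(0,0) = 106.9100
  k=1: S(1,0) = 130.0536; S(1,1) = 87.8849
  k=2: S(2,0) = 158.2072; S(2,1) = 106.9100; S(2,2) = 72.2454
Terminal payoffs V(N, i) = max(S_T - K, 0):
  V(2,0) = 58.817224; V(2,1) = 7.520000; V(2,2) = 0.000000
Backward induction: V(k, i) = exp(-r*dt) * [p * V(k+1, i) + (1-p) * V(k+1, i+1)]; then take max(V_cont, immediate exercise) for American.
  V(1,0) = exp(-r*dt) * [p*58.817224 + (1-p)*7.520000] = 33.093293; exercise = 30.663582; V(1,0) = max -> 33.093293
  V(1,1) = exp(-r*dt) * [p*7.520000 + (1-p)*0.000000] = 3.775908; exercise = 0.000000; V(1,1) = max -> 3.775908
  V(0,0) = exp(-r*dt) * [p*33.093293 + (1-p)*3.775908] = 18.404314; exercise = 7.520000; V(0,0) = max -> 18.404314

Answer: Price = V(0,0) = 18.4043


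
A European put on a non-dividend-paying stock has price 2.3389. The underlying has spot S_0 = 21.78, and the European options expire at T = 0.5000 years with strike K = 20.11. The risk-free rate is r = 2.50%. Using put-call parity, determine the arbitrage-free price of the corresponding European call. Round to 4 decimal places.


Answer: Call price = 4.2587

Derivation:
Put-call parity: C - P = S_0 * exp(-qT) - K * exp(-rT).
S_0 * exp(-qT) = 21.7800 * 1.00000000 = 21.78000000
K * exp(-rT) = 20.1100 * 0.98757780 = 19.86018957
C = P + S*exp(-qT) - K*exp(-rT)
C = 2.3389 + 21.78000000 - 19.86018957 = 4.2587


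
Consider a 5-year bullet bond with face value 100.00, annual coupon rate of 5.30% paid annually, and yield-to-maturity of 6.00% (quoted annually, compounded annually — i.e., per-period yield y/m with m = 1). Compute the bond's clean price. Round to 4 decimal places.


Answer: Price = 97.0513

Derivation:
Coupon per period c = face * coupon_rate / m = 5.300000
Periods per year m = 1; per-period yield y/m = 0.060000
Number of cashflows N = 5
Cashflows (t years, CF_t, discount factor 1/(1+y/m)^(m*t), PV):
  t = 1.0000: CF_t = 5.300000, DF = 0.943396, PV = 5.000000
  t = 2.0000: CF_t = 5.300000, DF = 0.889996, PV = 4.716981
  t = 3.0000: CF_t = 5.300000, DF = 0.839619, PV = 4.449982
  t = 4.0000: CF_t = 5.300000, DF = 0.792094, PV = 4.198096
  t = 5.0000: CF_t = 105.300000, DF = 0.747258, PV = 78.686286
Price P = sum_t PV_t = 97.051345


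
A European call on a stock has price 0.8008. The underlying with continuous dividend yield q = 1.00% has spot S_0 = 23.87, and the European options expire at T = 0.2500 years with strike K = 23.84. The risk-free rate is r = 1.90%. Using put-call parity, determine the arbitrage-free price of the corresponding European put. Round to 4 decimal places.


Put-call parity: C - P = S_0 * exp(-qT) - K * exp(-rT).
S_0 * exp(-qT) = 23.8700 * 0.99750312 = 23.81039953
K * exp(-rT) = 23.8400 * 0.99526126 = 23.72702852
P = C - S*exp(-qT) + K*exp(-rT)
P = 0.8008 - 23.81039953 + 23.72702852 = 0.7174

Answer: Put price = 0.7174


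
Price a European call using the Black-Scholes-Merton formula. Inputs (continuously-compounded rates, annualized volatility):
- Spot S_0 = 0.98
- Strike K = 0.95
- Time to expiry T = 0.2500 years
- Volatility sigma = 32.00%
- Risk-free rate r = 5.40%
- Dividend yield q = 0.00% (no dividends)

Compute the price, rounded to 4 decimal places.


d1 = (ln(S/K) + (r - q + 0.5*sigma^2) * T) / (sigma * sqrt(T)) = 0.35869117
d2 = d1 - sigma * sqrt(T) = 0.19869117
exp(-rT) = 0.98659072; exp(-qT) = 1.00000000
C = S_0 * exp(-qT) * N(d1) - K * exp(-rT) * N(d2)
N(d1) = 0.64008693; N(d2) = 0.57874783
C = 0.9800 * 1.00000000 * 0.64008693 - 0.9500 * 0.98659072 * 0.57874783 = 0.0848

Answer: Price = 0.0848


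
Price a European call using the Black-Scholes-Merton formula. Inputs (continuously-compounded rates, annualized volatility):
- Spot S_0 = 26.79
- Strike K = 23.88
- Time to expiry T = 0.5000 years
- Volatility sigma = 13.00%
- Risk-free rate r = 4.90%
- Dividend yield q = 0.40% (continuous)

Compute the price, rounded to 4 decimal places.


Answer: Price = 3.5023

Derivation:
d1 = (ln(S/K) + (r - q + 0.5*sigma^2) * T) / (sigma * sqrt(T)) = 1.54162762
d2 = d1 - sigma * sqrt(T) = 1.44970374
exp(-rT) = 0.97579769; exp(-qT) = 0.99800200
C = S_0 * exp(-qT) * N(d1) - K * exp(-rT) * N(d2)
N(d1) = 0.93841795; N(d2) = 0.92642942
C = 26.7900 * 0.99800200 * 0.93841795 - 23.8800 * 0.97579769 * 0.92642942 = 3.5023


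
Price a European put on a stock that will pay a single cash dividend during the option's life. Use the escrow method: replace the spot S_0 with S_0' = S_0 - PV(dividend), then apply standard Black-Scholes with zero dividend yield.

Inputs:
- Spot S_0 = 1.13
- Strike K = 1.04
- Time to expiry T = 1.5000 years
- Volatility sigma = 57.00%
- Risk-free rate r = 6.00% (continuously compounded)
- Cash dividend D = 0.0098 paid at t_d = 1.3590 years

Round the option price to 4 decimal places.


Answer: Price = 0.2050

Derivation:
PV(D) = D * exp(-r * t_d) = 0.0098 * 0.92169584 = 0.00903262
S_0' = S_0 - PV(D) = 1.1300 - 0.00903262 = 1.12096738
d1 = (ln(S_0'/K) + (r + sigma^2/2)*T) / (sigma*sqrt(T)) = 0.58536550
d2 = d1 - sigma*sqrt(T) = -0.11273908
exp(-rT) = 0.91393119
N(-d1) = 0.27915099; N(-d2) = 0.54488129
P = K * exp(-rT) * N(-d2) - S_0' * N(-d1) = 1.0400 * 0.91393119 * 0.54488129 - 1.12096738 * 0.27915099 = 0.2050


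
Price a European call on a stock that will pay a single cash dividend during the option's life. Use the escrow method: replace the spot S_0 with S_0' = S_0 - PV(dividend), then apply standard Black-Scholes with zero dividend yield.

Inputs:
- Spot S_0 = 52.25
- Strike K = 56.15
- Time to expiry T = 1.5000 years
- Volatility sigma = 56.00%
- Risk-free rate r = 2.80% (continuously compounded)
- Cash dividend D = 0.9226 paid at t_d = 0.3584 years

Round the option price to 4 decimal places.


Answer: Price = 12.8928

Derivation:
PV(D) = D * exp(-r * t_d) = 0.9226 * 0.99001498 = 0.91338782
S_0' = S_0 - PV(D) = 52.2500 - 0.91338782 = 51.33661218
d1 = (ln(S_0'/K) + (r + sigma^2/2)*T) / (sigma*sqrt(T)) = 0.27349355
d2 = d1 - sigma*sqrt(T) = -0.41236357
exp(-rT) = 0.95886978
N(d1) = 0.60776308; N(d2) = 0.34003648
C = S_0' * N(d1) - K * exp(-rT) * N(d2) = 51.33661218 * 0.60776308 - 56.1500 * 0.95886978 * 0.34003648 = 12.8928


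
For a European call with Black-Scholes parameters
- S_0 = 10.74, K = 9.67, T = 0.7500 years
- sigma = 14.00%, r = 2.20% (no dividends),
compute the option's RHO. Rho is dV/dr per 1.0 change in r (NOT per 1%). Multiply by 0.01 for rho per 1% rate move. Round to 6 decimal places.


Answer: Rho = 5.897251

Derivation:
d1 = 1.0622979340; d2 = 0.9410543775
phi(d1) = 0.2269156348; exp(-qT) = 1.0000000000; exp(-rT) = 0.9836353794
N(d2) = 0.8266615032
Rho = K*T*exp(-rT)*N(d2) = 9.6700 * 0.7500 * 0.9836353794 * 0.8266615032 = 5.897251


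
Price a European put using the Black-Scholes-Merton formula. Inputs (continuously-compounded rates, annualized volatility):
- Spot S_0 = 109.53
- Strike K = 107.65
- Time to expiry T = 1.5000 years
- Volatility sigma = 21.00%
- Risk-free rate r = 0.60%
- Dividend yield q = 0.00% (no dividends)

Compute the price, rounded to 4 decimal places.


Answer: Price = 9.6973

Derivation:
d1 = (ln(S/K) + (r - q + 0.5*sigma^2) * T) / (sigma * sqrt(T)) = 0.23090625
d2 = d1 - sigma * sqrt(T) = -0.02629018
exp(-rT) = 0.99104038; exp(-qT) = 1.00000000
P = K * exp(-rT) * N(-d2) - S_0 * exp(-qT) * N(-d1)
N(-d1) = 0.40869382; N(-d2) = 0.51048706
P = 107.6500 * 0.99104038 * 0.51048706 - 109.5300 * 1.00000000 * 0.40869382 = 9.6973


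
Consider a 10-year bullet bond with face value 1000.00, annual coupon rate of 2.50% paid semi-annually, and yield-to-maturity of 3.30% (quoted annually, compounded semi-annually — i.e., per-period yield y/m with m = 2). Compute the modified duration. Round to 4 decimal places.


Answer: Modified duration = 8.7172

Derivation:
Coupon per period c = face * coupon_rate / m = 12.500000
Periods per year m = 2; per-period yield y/m = 0.016500
Number of cashflows N = 20
Cashflows (t years, CF_t, discount factor 1/(1+y/m)^(m*t), PV):
  t = 0.5000: CF_t = 12.500000, DF = 0.983768, PV = 12.297098
  t = 1.0000: CF_t = 12.500000, DF = 0.967799, PV = 12.097489
  t = 1.5000: CF_t = 12.500000, DF = 0.952090, PV = 11.901121
  t = 2.0000: CF_t = 12.500000, DF = 0.936635, PV = 11.707940
  t = 2.5000: CF_t = 12.500000, DF = 0.921432, PV = 11.517895
  t = 3.0000: CF_t = 12.500000, DF = 0.906475, PV = 11.330934
  t = 3.5000: CF_t = 12.500000, DF = 0.891761, PV = 11.147008
  t = 4.0000: CF_t = 12.500000, DF = 0.877285, PV = 10.966068
  t = 4.5000: CF_t = 12.500000, DF = 0.863045, PV = 10.788065
  t = 5.0000: CF_t = 12.500000, DF = 0.849036, PV = 10.612952
  t = 5.5000: CF_t = 12.500000, DF = 0.835254, PV = 10.440680
  t = 6.0000: CF_t = 12.500000, DF = 0.821696, PV = 10.271205
  t = 6.5000: CF_t = 12.500000, DF = 0.808359, PV = 10.104482
  t = 7.0000: CF_t = 12.500000, DF = 0.795237, PV = 9.940464
  t = 7.5000: CF_t = 12.500000, DF = 0.782329, PV = 9.779109
  t = 8.0000: CF_t = 12.500000, DF = 0.769630, PV = 9.620372
  t = 8.5000: CF_t = 12.500000, DF = 0.757137, PV = 9.464213
  t = 9.0000: CF_t = 12.500000, DF = 0.744847, PV = 9.310588
  t = 9.5000: CF_t = 12.500000, DF = 0.732757, PV = 9.159457
  t = 10.0000: CF_t = 1012.500000, DF = 0.720862, PV = 729.873125
Price P = sum_t PV_t = 932.330266
First compute Macaulay numerator sum_t t * PV_t:
  t * PV_t at t = 0.5000: 6.148549
  t * PV_t at t = 1.0000: 12.097489
  t * PV_t at t = 1.5000: 17.851681
  t * PV_t at t = 2.0000: 23.415880
  t * PV_t at t = 2.5000: 28.794736
  t * PV_t at t = 3.0000: 33.992802
  t * PV_t at t = 3.5000: 39.014530
  t * PV_t at t = 4.0000: 43.864273
  t * PV_t at t = 4.5000: 48.546294
  t * PV_t at t = 5.0000: 53.064758
  t * PV_t at t = 5.5000: 57.423742
  t * PV_t at t = 6.0000: 61.627233
  t * PV_t at t = 6.5000: 65.679130
  t * PV_t at t = 7.0000: 69.583247
  t * PV_t at t = 7.5000: 73.343314
  t * PV_t at t = 8.0000: 76.962980
  t * PV_t at t = 8.5000: 80.445810
  t * PV_t at t = 9.0000: 83.795294
  t * PV_t at t = 9.5000: 87.014843
  t * PV_t at t = 10.0000: 7298.731247
Macaulay duration D = 8261.397833 / 932.330266 = 8.861021
Modified duration = D / (1 + y/m) = 8.861021 / (1 + 0.016500) = 8.717187


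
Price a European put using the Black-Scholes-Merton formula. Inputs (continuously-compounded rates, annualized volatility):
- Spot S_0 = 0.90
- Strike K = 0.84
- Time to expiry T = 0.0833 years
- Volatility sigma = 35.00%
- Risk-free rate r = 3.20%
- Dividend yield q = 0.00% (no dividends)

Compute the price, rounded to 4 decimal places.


Answer: Price = 0.0123

Derivation:
d1 = (ln(S/K) + (r - q + 0.5*sigma^2) * T) / (sigma * sqrt(T)) = 0.75988487
d2 = d1 - sigma * sqrt(T) = 0.65886878
exp(-rT) = 0.99733795; exp(-qT) = 1.00000000
P = K * exp(-rT) * N(-d2) - S_0 * exp(-qT) * N(-d1)
N(-d1) = 0.22366170; N(-d2) = 0.25499002
P = 0.8400 * 0.99733795 * 0.25499002 - 0.9000 * 1.00000000 * 0.22366170 = 0.0123


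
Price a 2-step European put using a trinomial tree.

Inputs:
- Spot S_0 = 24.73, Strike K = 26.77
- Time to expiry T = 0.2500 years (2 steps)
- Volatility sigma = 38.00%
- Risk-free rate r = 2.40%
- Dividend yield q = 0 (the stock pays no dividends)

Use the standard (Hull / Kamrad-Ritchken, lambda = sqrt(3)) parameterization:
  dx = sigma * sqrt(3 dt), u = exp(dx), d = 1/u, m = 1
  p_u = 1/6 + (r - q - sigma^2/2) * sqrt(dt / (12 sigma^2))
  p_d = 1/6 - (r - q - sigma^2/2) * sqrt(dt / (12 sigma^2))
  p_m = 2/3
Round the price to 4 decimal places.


Answer: Price = V(0,0) = 3.0816

Derivation:
dt = T/N = 0.125000; dx = sigma*sqrt(3*dt) = 0.232702
u = exp(dx) = 1.262005; d = 1/u = 0.792390
p_u = 0.153721, p_m = 0.666667, p_d = 0.179612
Discount per step: exp(-r*dt) = 0.997004
Stock lattice S(k, j) with j the centered position index:
  k=0: S(0,+0) = 24.7300
  k=1: S(1,-1) = 19.5958; S(1,+0) = 24.7300; S(1,+1) = 31.2094
  k=2: S(2,-2) = 15.5275; S(2,-1) = 19.5958; S(2,+0) = 24.7300; S(2,+1) = 31.2094; S(2,+2) = 39.3864
Terminal payoffs V(N, j) = max(K - S_T, 0):
  V(2,-2) = 11.242478; V(2,-1) = 7.174194; V(2,+0) = 2.040000; V(2,+1) = 0.000000; V(2,+2) = 0.000000
Backward induction: V(k, j) = exp(-r*dt) * [p_u * V(k+1, j+1) + p_m * V(k+1, j) + p_d * V(k+1, j-1)]
  V(1,-1) = exp(-r*dt) * [p_u*2.040000 + p_m*7.174194 + p_d*11.242478] = 7.094361
  V(1,+0) = exp(-r*dt) * [p_u*0.000000 + p_m*2.040000 + p_d*7.174194] = 2.640641
  V(1,+1) = exp(-r*dt) * [p_u*0.000000 + p_m*0.000000 + p_d*2.040000] = 0.365312
  V(0,+0) = exp(-r*dt) * [p_u*0.365312 + p_m*2.640641 + p_d*7.094361] = 3.081560
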